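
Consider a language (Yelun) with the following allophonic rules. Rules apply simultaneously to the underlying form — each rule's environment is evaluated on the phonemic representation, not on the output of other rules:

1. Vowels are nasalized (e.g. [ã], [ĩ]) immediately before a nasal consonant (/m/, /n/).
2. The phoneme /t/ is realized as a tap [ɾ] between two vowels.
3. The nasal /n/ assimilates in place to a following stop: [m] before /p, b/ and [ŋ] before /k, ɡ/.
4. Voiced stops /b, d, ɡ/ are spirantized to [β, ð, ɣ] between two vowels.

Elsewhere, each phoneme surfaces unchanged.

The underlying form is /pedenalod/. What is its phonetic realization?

/p/ stays [p].
/e/ (between /p/ and /d/): rule 1 targets it, but not before a nasal consonant → unchanged [e].
/d/ (between /e/ and /e/) occurs between two vowels → [ð] by rule 4.
/e/ (between /d/ and /n/) occurs before a nasal consonant → [ẽ] by rule 1.
/n/ (between /e/ and /a/) fails the environment for rule 3, so it stays [n].
/a/ — between /n/ and /l/; rule 1 does not apply here → [a].
/l/ stays [l].
/o/ (between /l/ and /d/) is in the target of rule 1 but the environment (before a nasal consonant) is not met → [o].
/d/ — word-final; rule 4 does not apply here → [d].

[peðẽnalod]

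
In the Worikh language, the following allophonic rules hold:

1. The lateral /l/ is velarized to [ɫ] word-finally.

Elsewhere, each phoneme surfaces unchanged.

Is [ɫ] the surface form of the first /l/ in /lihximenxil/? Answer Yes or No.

No

/l/ — word-initial; rule 1 does not apply here → [l].
The actual realization is [l], not [ɫ].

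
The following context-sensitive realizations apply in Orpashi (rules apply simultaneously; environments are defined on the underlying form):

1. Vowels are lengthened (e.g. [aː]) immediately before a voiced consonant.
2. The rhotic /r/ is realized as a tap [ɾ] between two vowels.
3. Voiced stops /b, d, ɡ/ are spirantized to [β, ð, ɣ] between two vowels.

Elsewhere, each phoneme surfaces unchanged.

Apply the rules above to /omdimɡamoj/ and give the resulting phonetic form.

/o/ (word-initial): before a voiced consonant, so rule 1 applies → [oː].
/m/ — not in any rule's target class → [m].
/d/ (between /m/ and /i/) is in the target of rule 3 but the environment (between two vowels) is not met → [d].
/i/ meets the environment for rule 1 (before a voiced consonant) → [iː].
/m/ — not in any rule's target class → [m].
/ɡ/ (between /m/ and /a/) fails the environment for rule 3, so it stays [ɡ].
/a/ meets the environment for rule 1 (before a voiced consonant) → [aː].
/m/ (between /a/ and /o/): no rule targets it → [m].
/o/ (between /m/ and /j/): before a voiced consonant, so rule 1 applies → [oː].
/j/ (word-final): no rule targets it → [j].

[oːmdiːmɡaːmoːj]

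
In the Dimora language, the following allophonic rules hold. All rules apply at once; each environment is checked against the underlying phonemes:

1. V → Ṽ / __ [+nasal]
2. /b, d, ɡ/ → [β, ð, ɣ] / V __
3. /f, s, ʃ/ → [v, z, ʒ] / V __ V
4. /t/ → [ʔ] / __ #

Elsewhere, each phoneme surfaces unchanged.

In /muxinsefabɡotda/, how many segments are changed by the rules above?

Segments that undergo a rule: /i/ → [ĩ] (rule 1); /f/ → [v] (rule 3); /b/ → [β] (rule 2).
All other segments surface unchanged.

3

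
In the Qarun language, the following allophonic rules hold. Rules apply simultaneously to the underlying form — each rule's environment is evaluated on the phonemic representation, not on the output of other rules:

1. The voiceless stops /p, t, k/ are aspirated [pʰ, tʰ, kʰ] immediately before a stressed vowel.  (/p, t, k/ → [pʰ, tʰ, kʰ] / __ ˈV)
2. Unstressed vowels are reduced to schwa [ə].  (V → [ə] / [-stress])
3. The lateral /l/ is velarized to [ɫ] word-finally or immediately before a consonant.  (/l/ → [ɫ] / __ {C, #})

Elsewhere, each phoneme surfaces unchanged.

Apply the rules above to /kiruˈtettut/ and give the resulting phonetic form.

[kərəˈtʰettət]

/k/ (word-initial) is in the target of rule 1 but the environment (immediately before a stressed vowel) is not met → [k].
/i/ (between /k/ and /r/) occurs in an unstressed syllable → [ə] by rule 2.
/r/ stays [r].
/u/ (between /r/ and /t/): in an unstressed syllable, so rule 2 applies → [ə].
/t/ (between /u/ and /e/) occurs immediately before a stressed vowel → [tʰ] by rule 1.
/e/ (between /t/ and /t/): rule 2 targets it, but not in an unstressed syllable → unchanged [e].
/t/ (between /e/ and /t/) fails the environment for rule 1, so it stays [t].
/t/ (between /t/ and /u/) fails the environment for rule 1, so it stays [t].
/u/ (between /t/ and /t/): in an unstressed syllable, so rule 2 applies → [ə].
/t/ (word-final) fails the environment for rule 1, so it stays [t].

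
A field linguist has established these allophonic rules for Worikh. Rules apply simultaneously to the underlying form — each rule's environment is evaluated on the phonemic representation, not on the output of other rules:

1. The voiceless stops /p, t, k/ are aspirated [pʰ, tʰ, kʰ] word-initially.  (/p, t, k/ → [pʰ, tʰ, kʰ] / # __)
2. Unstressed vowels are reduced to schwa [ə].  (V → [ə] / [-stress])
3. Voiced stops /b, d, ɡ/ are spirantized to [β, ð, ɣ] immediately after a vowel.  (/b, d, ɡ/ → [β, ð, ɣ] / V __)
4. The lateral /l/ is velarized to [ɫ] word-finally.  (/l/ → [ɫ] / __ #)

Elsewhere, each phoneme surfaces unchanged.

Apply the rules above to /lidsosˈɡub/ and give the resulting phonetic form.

/l/ (word-initial) is in the target of rule 4 but the environment (word-finally) is not met → [l].
Rule 2 applies to /i/ (between /l/ and /d/: in an unstressed syllable) → [ə].
/d/ (between /i/ and /s/) occurs immediately after a vowel → [ð] by rule 3.
/s/ (between /d/ and /o/) is unaffected → [s].
Rule 2 applies to /o/ (between /s/ and /s/: in an unstressed syllable) → [ə].
/s/ (between /o/ and /ɡ/) is unaffected → [s].
/ɡ/ (between /s/ and /u/) fails the environment for rule 3, so it stays [ɡ].
/u/ (between /ɡ/ and /b/) fails the environment for rule 2, so it stays [u].
/b/ — word-final, immediately after a vowel — surfaces as [β] (rule 3).

[ləðsəsˈɡuβ]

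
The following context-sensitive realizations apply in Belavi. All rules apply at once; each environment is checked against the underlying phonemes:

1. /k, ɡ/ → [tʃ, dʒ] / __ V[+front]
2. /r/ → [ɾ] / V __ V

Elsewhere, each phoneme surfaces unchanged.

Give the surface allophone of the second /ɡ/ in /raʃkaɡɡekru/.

/ɡ/ — between /ɡ/ and /e/, before a front vowel — surfaces as [dʒ] (rule 1).

[dʒ]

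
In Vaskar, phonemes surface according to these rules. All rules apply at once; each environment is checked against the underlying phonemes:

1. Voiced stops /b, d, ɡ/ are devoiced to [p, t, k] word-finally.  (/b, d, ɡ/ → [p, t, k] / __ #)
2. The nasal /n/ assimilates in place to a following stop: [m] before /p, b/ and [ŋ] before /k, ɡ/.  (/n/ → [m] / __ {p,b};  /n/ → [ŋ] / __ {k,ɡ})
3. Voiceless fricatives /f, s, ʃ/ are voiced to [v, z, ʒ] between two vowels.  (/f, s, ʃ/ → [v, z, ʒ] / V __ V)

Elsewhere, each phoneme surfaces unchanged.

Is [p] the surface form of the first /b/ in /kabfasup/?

/b/ (between /a/ and /f/) fails the environment for rule 1, so it stays [b].
The actual realization is [b], not [p].

No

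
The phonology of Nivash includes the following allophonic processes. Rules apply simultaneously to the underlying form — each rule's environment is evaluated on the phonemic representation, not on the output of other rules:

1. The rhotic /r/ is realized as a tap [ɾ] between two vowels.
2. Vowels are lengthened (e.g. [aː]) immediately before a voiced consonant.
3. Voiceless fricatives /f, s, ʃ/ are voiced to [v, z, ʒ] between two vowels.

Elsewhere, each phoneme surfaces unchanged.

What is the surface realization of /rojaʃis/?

[roːjaʒis]

/r/ (word-initial) fails the environment for rule 1, so it stays [r].
/o/ (between /r/ and /j/): before a voiced consonant, so rule 2 applies → [oː].
/j/ (between /o/ and /a/) is unaffected → [j].
/a/ — between /j/ and /ʃ/; rule 2 does not apply here → [a].
/ʃ/ (between /a/ and /i/) occurs between two vowels → [ʒ] by rule 3.
/i/ — between /ʃ/ and /s/; rule 2 does not apply here → [i].
/s/ (word-final): rule 3 targets it, but not between two vowels → unchanged [s].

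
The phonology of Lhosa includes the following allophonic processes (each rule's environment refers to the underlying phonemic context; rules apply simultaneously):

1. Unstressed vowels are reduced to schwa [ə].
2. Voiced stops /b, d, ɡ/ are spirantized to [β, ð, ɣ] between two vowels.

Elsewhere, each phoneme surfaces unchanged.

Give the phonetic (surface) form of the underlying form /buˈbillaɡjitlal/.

[bəˈβilləɡjətləl]

/b/ — word-initial; rule 2 does not apply here → [b].
Rule 1 applies to /u/ (between /b/ and /b/: in an unstressed syllable) → [ə].
/b/ (between /u/ and /i/): between two vowels, so rule 2 applies → [β].
/i/ — between /b/ and /l/; rule 1 does not apply here → [i].
/l/ (between /i/ and /l/): no rule targets it → [l].
/l/ stays [l].
/a/ meets the environment for rule 1 (in an unstressed syllable) → [ə].
/ɡ/ (between /a/ and /j/) fails the environment for rule 2, so it stays [ɡ].
/j/ — not in any rule's target class → [j].
/i/ meets the environment for rule 1 (in an unstressed syllable) → [ə].
/t/ stays [t].
/l/ (between /t/ and /a/) is unaffected → [l].
/a/ (between /l/ and /l/) occurs in an unstressed syllable → [ə] by rule 1.
/l/ (word-final): no rule targets it → [l].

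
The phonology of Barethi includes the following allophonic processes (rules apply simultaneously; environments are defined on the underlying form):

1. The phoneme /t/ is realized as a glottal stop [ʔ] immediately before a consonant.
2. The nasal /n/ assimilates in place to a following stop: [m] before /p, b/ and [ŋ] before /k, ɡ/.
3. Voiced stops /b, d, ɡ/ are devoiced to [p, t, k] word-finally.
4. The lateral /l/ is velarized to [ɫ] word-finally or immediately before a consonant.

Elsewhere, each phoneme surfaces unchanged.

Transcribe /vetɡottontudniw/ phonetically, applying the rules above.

/v/ (word-initial): no rule targets it → [v].
/e/ — not in any rule's target class → [e].
/t/ (between /e/ and /ɡ/): immediately before a consonant, so rule 1 applies → [ʔ].
/ɡ/ (between /t/ and /o/) is in the target of rule 3 but the environment (word-finally) is not met → [ɡ].
/o/ — not in any rule's target class → [o].
/t/ (between /o/ and /t/): immediately before a consonant, so rule 1 applies → [ʔ].
/t/ (between /t/ and /o/) fails the environment for rule 1, so it stays [t].
/o/ (between /t/ and /n/) is unaffected → [o].
/n/ — between /o/ and /t/; rule 2 does not apply here → [n].
/t/ — between /n/ and /u/; rule 1 does not apply here → [t].
/u/ (between /t/ and /d/) is unaffected → [u].
/d/ (between /u/ and /n/) is in the target of rule 3 but the environment (word-finally) is not met → [d].
/n/ — between /d/ and /i/; rule 2 does not apply here → [n].
/i/ (between /n/ and /w/) is unaffected → [i].
/w/ (word-final) is unaffected → [w].

[veʔɡoʔtontudniw]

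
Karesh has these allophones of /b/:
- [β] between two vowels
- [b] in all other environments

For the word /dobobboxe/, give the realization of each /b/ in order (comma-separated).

Occurrence 1 (position 3): between two vowels → [β].
Occurrence 2 (position 5): no conditioning environment matches → elsewhere allophone [b].
Occurrence 3 (position 6): no conditioning environment matches → elsewhere allophone [b].

[β], [b], [b]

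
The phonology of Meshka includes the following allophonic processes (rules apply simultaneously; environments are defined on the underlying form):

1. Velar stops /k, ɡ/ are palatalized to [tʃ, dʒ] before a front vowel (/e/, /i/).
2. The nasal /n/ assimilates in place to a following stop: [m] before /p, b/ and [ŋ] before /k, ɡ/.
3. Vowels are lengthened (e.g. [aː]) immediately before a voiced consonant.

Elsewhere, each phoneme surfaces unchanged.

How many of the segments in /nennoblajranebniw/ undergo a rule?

6

Segments that undergo a rule: /e/ → [eː] (rule 3); /o/ → [oː] (rule 3); /a/ → [aː] (rule 3); /a/ → [aː] (rule 3); /e/ → [eː] (rule 3); /i/ → [iː] (rule 3).
All other segments surface unchanged.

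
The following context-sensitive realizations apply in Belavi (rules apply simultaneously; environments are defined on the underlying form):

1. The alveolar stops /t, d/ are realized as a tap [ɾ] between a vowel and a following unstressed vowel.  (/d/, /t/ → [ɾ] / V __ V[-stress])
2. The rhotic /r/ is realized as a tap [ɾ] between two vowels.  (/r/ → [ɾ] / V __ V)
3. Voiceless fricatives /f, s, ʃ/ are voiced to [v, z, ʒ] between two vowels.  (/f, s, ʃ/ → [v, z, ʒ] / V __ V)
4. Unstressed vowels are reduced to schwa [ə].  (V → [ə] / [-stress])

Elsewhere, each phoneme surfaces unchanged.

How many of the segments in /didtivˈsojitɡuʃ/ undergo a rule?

Segments that undergo a rule: /i/ → [ə] (rule 4); /i/ → [ə] (rule 4); /i/ → [ə] (rule 4); /u/ → [ə] (rule 4).
All other segments surface unchanged.

4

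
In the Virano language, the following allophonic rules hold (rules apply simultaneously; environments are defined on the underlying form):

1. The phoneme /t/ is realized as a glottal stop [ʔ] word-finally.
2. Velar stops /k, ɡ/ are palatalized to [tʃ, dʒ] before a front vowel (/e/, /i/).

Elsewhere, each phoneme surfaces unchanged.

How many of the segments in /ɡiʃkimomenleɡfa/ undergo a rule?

2

Segments that undergo a rule: /ɡ/ → [dʒ] (rule 2); /k/ → [tʃ] (rule 2).
All other segments surface unchanged.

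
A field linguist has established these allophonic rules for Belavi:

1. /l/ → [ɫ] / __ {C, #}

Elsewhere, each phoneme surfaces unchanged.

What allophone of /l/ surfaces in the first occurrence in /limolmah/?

/l/ (word-initial) is in the target of rule 1 but the environment (word-finally or immediately before a consonant) is not met → [l].

[l]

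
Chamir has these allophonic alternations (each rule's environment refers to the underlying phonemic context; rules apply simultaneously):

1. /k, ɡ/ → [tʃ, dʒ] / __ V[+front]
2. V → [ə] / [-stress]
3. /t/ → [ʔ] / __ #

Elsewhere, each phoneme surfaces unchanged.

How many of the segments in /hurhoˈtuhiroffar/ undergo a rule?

5

Segments that undergo a rule: /u/ → [ə] (rule 2); /o/ → [ə] (rule 2); /i/ → [ə] (rule 2); /o/ → [ə] (rule 2); /a/ → [ə] (rule 2).
All other segments surface unchanged.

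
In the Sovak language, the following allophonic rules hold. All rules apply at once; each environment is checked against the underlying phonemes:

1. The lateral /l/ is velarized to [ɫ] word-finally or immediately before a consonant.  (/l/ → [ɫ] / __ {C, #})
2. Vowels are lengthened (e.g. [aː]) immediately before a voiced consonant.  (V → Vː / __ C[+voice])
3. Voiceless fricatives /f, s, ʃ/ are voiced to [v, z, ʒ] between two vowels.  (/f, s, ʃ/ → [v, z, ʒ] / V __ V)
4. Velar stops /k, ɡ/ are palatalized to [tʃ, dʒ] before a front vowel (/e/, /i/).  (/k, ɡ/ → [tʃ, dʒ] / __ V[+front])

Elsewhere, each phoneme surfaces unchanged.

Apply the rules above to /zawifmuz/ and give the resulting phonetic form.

/z/ (word-initial): no rule targets it → [z].
/a/ (between /z/ and /w/) occurs before a voiced consonant → [aː] by rule 2.
/w/ (between /a/ and /i/) is unaffected → [w].
/i/ (between /w/ and /f/) is in the target of rule 2 but the environment (before a voiced consonant) is not met → [i].
/f/ (between /i/ and /m/) fails the environment for rule 3, so it stays [f].
/m/ stays [m].
/u/ (between /m/ and /z/): before a voiced consonant, so rule 2 applies → [uː].
/z/ — not in any rule's target class → [z].

[zaːwifmuːz]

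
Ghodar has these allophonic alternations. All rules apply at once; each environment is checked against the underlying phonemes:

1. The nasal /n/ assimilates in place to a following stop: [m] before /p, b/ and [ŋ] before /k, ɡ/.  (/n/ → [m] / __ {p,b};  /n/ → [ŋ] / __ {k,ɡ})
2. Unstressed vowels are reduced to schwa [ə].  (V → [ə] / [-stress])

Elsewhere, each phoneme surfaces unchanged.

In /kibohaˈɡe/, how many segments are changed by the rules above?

Segments that undergo a rule: /i/ → [ə] (rule 2); /o/ → [ə] (rule 2); /a/ → [ə] (rule 2).
All other segments surface unchanged.

3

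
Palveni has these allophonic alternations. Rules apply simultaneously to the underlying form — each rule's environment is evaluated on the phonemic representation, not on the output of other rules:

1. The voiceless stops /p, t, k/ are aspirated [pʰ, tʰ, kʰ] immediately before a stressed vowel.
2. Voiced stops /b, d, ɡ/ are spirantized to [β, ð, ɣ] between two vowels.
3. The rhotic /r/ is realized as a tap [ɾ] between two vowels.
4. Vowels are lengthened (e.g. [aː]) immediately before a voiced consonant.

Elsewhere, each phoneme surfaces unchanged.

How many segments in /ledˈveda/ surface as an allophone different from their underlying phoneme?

Segments that undergo a rule: /e/ → [eː] (rule 4); /e/ → [eː] (rule 4); /d/ → [ð] (rule 2).
All other segments surface unchanged.

3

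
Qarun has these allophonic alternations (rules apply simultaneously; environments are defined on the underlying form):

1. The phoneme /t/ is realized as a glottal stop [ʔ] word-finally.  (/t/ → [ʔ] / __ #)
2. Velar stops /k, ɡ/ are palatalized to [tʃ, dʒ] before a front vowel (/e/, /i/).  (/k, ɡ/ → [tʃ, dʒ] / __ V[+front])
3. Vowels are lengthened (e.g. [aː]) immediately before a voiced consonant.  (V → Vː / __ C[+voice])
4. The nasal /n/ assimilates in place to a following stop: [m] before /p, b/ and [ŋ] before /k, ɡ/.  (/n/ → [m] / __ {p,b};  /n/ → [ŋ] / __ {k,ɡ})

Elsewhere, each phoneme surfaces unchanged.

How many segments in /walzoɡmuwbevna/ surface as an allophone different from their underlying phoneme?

Segments that undergo a rule: /a/ → [aː] (rule 3); /o/ → [oː] (rule 3); /u/ → [uː] (rule 3); /e/ → [eː] (rule 3).
All other segments surface unchanged.

4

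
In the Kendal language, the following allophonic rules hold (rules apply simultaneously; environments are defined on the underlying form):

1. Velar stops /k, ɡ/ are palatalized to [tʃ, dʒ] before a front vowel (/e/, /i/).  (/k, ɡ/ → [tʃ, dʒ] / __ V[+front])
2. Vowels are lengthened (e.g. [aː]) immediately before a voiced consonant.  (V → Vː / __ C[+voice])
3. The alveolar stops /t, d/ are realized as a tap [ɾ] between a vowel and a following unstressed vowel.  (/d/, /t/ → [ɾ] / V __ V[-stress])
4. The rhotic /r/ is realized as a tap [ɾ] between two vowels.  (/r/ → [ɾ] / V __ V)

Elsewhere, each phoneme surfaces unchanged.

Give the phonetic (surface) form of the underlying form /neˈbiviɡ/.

[neːˈbiːviːɡ]

/e/ meets the environment for rule 2 (before a voiced consonant) → [eː].
/i/ (between /b/ and /v/): before a voiced consonant, so rule 2 applies → [iː].
/i/ — between /v/ and /ɡ/, before a voiced consonant — surfaces as [iː] (rule 2).
/ɡ/ — word-final; rule 1 does not apply here → [ɡ].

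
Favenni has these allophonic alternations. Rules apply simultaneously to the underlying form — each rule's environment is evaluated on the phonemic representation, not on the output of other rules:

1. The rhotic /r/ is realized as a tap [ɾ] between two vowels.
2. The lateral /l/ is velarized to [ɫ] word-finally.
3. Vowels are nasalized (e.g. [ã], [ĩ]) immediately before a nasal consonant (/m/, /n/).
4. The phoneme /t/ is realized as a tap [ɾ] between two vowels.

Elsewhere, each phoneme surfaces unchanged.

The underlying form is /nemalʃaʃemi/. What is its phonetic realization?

/n/ stays [n].
/e/ (between /n/ and /m/): before a nasal consonant, so rule 3 applies → [ẽ].
/m/ — not in any rule's target class → [m].
/a/ (between /m/ and /l/): rule 3 targets it, but not before a nasal consonant → unchanged [a].
/l/ (between /a/ and /ʃ/) is in the target of rule 2 but the environment (word-finally) is not met → [l].
/ʃ/ (between /l/ and /a/) is unaffected → [ʃ].
/a/ (between /ʃ/ and /ʃ/): rule 3 targets it, but not before a nasal consonant → unchanged [a].
/ʃ/ (between /a/ and /e/) is unaffected → [ʃ].
/e/ (between /ʃ/ and /m/): before a nasal consonant, so rule 3 applies → [ẽ].
/m/ (between /e/ and /i/) is unaffected → [m].
/i/ (word-final) fails the environment for rule 3, so it stays [i].

[nẽmalʃaʃẽmi]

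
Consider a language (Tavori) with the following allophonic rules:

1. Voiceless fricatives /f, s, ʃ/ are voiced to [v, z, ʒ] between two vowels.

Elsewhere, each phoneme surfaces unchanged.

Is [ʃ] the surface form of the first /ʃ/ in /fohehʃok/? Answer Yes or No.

Yes

/ʃ/ (between /h/ and /o/) is in the target of rule 1 but the environment (between two vowels) is not met → [ʃ].
The actual realization is [ʃ], which matches [ʃ].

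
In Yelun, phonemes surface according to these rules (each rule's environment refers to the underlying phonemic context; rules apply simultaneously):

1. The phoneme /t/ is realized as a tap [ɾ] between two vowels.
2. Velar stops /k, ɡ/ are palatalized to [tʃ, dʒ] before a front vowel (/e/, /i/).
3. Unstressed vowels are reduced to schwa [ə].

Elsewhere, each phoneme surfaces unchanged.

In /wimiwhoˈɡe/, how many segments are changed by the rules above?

Segments that undergo a rule: /i/ → [ə] (rule 3); /i/ → [ə] (rule 3); /o/ → [ə] (rule 3); /ɡ/ → [dʒ] (rule 2).
All other segments surface unchanged.

4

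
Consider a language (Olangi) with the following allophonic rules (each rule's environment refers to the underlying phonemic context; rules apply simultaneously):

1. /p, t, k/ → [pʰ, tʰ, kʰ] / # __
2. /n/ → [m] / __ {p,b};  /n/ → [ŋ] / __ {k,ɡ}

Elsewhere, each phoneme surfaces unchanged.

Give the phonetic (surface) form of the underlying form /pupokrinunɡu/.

/p/ (word-initial) occurs word-initially → [pʰ] by rule 1.
/u/ stays [u].
/p/ (between /u/ and /o/) fails the environment for rule 1, so it stays [p].
/o/ stays [o].
/k/ — between /o/ and /r/; rule 1 does not apply here → [k].
/r/ stays [r].
/i/ stays [i].
/n/ — between /i/ and /u/; rule 2 does not apply here → [n].
/u/ — not in any rule's target class → [u].
/n/ — between /u/ and /ɡ/, before a labial or velar stop — surfaces as [ŋ] (rule 2).
/ɡ/ (between /n/ and /u/): no rule targets it → [ɡ].
/u/ — not in any rule's target class → [u].

[pʰupokrinuŋɡu]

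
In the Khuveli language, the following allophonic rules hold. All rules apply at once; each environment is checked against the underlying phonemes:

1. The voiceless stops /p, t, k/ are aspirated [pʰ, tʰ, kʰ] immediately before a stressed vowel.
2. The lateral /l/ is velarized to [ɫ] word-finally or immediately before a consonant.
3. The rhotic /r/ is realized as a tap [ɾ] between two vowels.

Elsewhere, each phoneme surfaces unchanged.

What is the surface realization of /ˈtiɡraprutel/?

[ˈtʰiɡrapruteɫ]

/t/ — word-initial, immediately before a stressed vowel — surfaces as [tʰ] (rule 1).
/i/ (between /t/ and /ɡ/): no rule targets it → [i].
/ɡ/ (between /i/ and /r/) is unaffected → [ɡ].
/r/ (between /ɡ/ and /a/): rule 3 targets it, but not between two vowels → unchanged [r].
/a/ stays [a].
/p/ (between /a/ and /r/): rule 1 targets it, but not immediately before a stressed vowel → unchanged [p].
/r/ — between /p/ and /u/; rule 3 does not apply here → [r].
/u/ stays [u].
/t/ — between /u/ and /e/; rule 1 does not apply here → [t].
/e/ — not in any rule's target class → [e].
/l/ (word-final): word-finally or immediately before a consonant, so rule 2 applies → [ɫ].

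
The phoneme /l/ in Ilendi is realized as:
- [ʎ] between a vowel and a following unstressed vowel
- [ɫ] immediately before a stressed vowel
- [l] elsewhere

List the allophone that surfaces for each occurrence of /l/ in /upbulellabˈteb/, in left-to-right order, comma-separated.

Occurrence 1 (position 5): between a vowel and a following unstressed vowel → [ʎ].
Occurrence 2 (position 7): no conditioning environment matches → elsewhere allophone [l].
Occurrence 3 (position 8): no conditioning environment matches → elsewhere allophone [l].

[ʎ], [l], [l]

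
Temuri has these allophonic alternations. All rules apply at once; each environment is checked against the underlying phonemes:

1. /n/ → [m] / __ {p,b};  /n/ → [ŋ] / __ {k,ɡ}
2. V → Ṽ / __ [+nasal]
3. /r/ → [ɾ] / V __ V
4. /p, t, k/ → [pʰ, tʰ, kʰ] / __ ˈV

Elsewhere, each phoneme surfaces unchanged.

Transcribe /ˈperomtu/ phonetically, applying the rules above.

[ˈpʰeɾõmtu]

/p/ (word-initial): immediately before a stressed vowel, so rule 4 applies → [pʰ].
/e/ (between /p/ and /r/) fails the environment for rule 2, so it stays [e].
/r/ (between /e/ and /o/) occurs between two vowels → [ɾ] by rule 3.
/o/ (between /r/ and /m/): before a nasal consonant, so rule 2 applies → [õ].
/m/ stays [m].
/t/ (between /m/ and /u/): rule 4 targets it, but not immediately before a stressed vowel → unchanged [t].
/u/ — word-final; rule 2 does not apply here → [u].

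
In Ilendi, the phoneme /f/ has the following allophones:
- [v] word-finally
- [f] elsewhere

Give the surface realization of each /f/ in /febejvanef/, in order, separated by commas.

[f], [v]

Occurrence 1 (position 1): no conditioning environment matches → elsewhere allophone [f].
Occurrence 2 (position 10): word-finally → [v].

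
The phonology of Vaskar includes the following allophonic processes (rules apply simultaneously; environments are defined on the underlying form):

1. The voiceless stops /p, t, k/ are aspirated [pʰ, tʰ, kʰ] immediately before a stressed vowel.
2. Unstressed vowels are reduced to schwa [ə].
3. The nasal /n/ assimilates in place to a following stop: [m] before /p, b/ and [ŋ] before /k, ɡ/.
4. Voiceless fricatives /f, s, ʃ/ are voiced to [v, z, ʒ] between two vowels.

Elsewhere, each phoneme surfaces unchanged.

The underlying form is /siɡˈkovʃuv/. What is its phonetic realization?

[səɡˈkʰovʃəv]

/s/ — word-initial; rule 4 does not apply here → [s].
Rule 2 applies to /i/ (between /s/ and /ɡ/: in an unstressed syllable) → [ə].
/ɡ/ (between /i/ and /k/) is unaffected → [ɡ].
/k/ (between /ɡ/ and /o/): immediately before a stressed vowel, so rule 1 applies → [kʰ].
/o/ (between /k/ and /v/) is in the target of rule 2 but the environment (in an unstressed syllable) is not met → [o].
/v/ stays [v].
/ʃ/ (between /v/ and /u/) fails the environment for rule 4, so it stays [ʃ].
/u/ (between /ʃ/ and /v/): in an unstressed syllable, so rule 2 applies → [ə].
/v/ — not in any rule's target class → [v].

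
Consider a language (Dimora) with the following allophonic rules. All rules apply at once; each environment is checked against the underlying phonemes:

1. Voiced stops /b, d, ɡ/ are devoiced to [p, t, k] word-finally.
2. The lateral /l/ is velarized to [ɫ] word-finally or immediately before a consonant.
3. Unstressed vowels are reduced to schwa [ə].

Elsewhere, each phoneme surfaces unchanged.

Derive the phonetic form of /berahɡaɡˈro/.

/b/ (word-initial) is in the target of rule 1 but the environment (word-finally) is not met → [b].
/e/ meets the environment for rule 3 (in an unstressed syllable) → [ə].
Rule 3 applies to /a/ (between /r/ and /h/: in an unstressed syllable) → [ə].
/ɡ/ (between /h/ and /a/) fails the environment for rule 1, so it stays [ɡ].
/a/ (between /ɡ/ and /ɡ/): in an unstressed syllable, so rule 3 applies → [ə].
/ɡ/ — between /a/ and /r/; rule 1 does not apply here → [ɡ].
/o/ (word-final): rule 3 targets it, but not in an unstressed syllable → unchanged [o].

[bərəhɡəɡˈro]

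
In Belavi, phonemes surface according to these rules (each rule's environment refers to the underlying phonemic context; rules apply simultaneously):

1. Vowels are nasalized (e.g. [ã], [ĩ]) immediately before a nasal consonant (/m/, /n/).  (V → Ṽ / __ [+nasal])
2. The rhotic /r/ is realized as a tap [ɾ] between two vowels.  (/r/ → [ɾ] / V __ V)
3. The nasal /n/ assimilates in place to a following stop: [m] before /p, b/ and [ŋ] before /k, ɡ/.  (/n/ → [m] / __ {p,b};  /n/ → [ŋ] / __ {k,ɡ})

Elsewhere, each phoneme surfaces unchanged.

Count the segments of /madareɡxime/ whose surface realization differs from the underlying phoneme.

2

Segments that undergo a rule: /r/ → [ɾ] (rule 2); /i/ → [ĩ] (rule 1).
All other segments surface unchanged.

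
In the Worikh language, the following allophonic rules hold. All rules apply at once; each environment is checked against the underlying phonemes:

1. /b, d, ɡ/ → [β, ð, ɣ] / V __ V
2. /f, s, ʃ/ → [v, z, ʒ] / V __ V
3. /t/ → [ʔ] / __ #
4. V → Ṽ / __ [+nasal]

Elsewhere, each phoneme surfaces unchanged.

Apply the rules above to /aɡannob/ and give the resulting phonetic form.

/a/ (word-initial): rule 4 targets it, but not before a nasal consonant → unchanged [a].
Rule 1 applies to /ɡ/ (between /a/ and /a/: between two vowels) → [ɣ].
/a/ meets the environment for rule 4 (before a nasal consonant) → [ã].
/n/ (between /a/ and /n/): no rule targets it → [n].
/n/ (between /n/ and /o/) is unaffected → [n].
/o/ (between /n/ and /b/): rule 4 targets it, but not before a nasal consonant → unchanged [o].
/b/ (word-final) is in the target of rule 1 but the environment (between two vowels) is not met → [b].

[aɣãnnob]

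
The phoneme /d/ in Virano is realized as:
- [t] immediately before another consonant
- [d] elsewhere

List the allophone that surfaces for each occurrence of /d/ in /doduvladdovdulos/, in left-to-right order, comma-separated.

Occurrence 1 (position 1): no conditioning environment matches → elsewhere allophone [d].
Occurrence 2 (position 3): no conditioning environment matches → elsewhere allophone [d].
Occurrence 3 (position 8): immediately before another consonant → [t].
Occurrence 4 (position 9): no conditioning environment matches → elsewhere allophone [d].
Occurrence 5 (position 12): no conditioning environment matches → elsewhere allophone [d].

[d], [d], [t], [d], [d]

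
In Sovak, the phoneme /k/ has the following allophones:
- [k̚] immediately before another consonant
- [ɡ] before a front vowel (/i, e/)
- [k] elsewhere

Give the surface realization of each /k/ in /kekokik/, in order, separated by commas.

Occurrence 1 (position 1): before a front vowel (/i, e/) → [ɡ].
Occurrence 2 (position 3): no conditioning environment matches → elsewhere allophone [k].
Occurrence 3 (position 5): before a front vowel (/i, e/) → [ɡ].
Occurrence 4 (position 7): no conditioning environment matches → elsewhere allophone [k].

[ɡ], [k], [ɡ], [k]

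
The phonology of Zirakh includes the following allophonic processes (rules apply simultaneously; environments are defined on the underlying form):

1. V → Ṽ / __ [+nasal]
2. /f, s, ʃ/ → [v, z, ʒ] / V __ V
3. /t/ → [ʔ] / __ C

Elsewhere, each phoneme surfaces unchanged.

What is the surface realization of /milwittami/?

/m/ stays [m].
/i/ (between /m/ and /l/) is in the target of rule 1 but the environment (before a nasal consonant) is not met → [i].
/l/ — not in any rule's target class → [l].
/w/ stays [w].
/i/ — between /w/ and /t/; rule 1 does not apply here → [i].
/t/ meets the environment for rule 3 (immediately before a consonant) → [ʔ].
/t/ (between /t/ and /a/) is in the target of rule 3 but the environment (immediately before a consonant) is not met → [t].
/a/ meets the environment for rule 1 (before a nasal consonant) → [ã].
/m/ — not in any rule's target class → [m].
/i/ — word-final; rule 1 does not apply here → [i].

[milwiʔtãmi]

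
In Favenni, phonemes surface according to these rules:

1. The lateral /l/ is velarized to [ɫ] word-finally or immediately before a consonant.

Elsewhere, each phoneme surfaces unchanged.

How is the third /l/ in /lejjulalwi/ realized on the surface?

[ɫ]

/l/ (between /a/ and /w/): word-finally or immediately before a consonant, so rule 1 applies → [ɫ].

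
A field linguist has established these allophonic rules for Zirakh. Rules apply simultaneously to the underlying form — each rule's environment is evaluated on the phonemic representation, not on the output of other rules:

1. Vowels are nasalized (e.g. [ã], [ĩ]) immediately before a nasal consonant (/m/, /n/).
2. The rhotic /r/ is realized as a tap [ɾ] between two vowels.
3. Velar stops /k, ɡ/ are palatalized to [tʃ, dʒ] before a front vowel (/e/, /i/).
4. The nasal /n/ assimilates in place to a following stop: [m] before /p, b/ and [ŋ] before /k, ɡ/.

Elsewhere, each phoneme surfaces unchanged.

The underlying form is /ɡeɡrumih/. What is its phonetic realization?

[dʒeɡrũmih]

/ɡ/ (word-initial): before a front vowel, so rule 3 applies → [dʒ].
/e/ (between /ɡ/ and /ɡ/) is in the target of rule 1 but the environment (before a nasal consonant) is not met → [e].
/ɡ/ (between /e/ and /r/) fails the environment for rule 3, so it stays [ɡ].
/r/ (between /ɡ/ and /u/): rule 2 targets it, but not between two vowels → unchanged [r].
/u/ (between /r/ and /m/) occurs before a nasal consonant → [ũ] by rule 1.
/i/ — between /m/ and /h/; rule 1 does not apply here → [i].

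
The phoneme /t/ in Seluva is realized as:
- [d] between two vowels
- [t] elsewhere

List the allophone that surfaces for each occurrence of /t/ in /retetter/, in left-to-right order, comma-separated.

Occurrence 1 (position 3): between two vowels → [d].
Occurrence 2 (position 5): no conditioning environment matches → elsewhere allophone [t].
Occurrence 3 (position 6): no conditioning environment matches → elsewhere allophone [t].

[d], [t], [t]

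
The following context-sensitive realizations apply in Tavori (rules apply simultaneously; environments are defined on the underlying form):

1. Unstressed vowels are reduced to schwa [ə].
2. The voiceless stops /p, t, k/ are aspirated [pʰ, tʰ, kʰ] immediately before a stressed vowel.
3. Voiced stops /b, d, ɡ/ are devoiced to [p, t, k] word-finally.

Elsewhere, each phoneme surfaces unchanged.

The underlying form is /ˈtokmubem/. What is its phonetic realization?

[ˈtʰokməbəm]

/t/ — word-initial, immediately before a stressed vowel — surfaces as [tʰ] (rule 2).
/o/ (between /t/ and /k/): rule 1 targets it, but not in an unstressed syllable → unchanged [o].
/k/ (between /o/ and /m/) is in the target of rule 2 but the environment (immediately before a stressed vowel) is not met → [k].
/m/ (between /k/ and /u/) is unaffected → [m].
/u/ (between /m/ and /b/): in an unstressed syllable, so rule 1 applies → [ə].
/b/ (between /u/ and /e/) fails the environment for rule 3, so it stays [b].
/e/ (between /b/ and /m/): in an unstressed syllable, so rule 1 applies → [ə].
/m/ (word-final): no rule targets it → [m].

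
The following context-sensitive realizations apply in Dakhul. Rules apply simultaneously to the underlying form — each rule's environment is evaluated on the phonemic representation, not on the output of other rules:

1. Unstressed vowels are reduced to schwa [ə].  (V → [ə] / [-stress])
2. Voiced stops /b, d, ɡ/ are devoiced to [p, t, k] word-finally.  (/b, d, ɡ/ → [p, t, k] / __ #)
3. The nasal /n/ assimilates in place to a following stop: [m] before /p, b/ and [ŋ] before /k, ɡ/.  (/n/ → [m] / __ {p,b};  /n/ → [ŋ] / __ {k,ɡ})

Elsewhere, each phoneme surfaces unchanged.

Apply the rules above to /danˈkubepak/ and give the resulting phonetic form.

[dəŋˈkubəpək]

/d/ (word-initial) fails the environment for rule 2, so it stays [d].
/a/ — between /d/ and /n/, in an unstressed syllable — surfaces as [ə] (rule 1).
Rule 3 applies to /n/ (between /a/ and /k/: before a labial or velar stop) → [ŋ].
/u/ (between /k/ and /b/): rule 1 targets it, but not in an unstressed syllable → unchanged [u].
/b/ (between /u/ and /e/): rule 2 targets it, but not word-finally → unchanged [b].
Rule 1 applies to /e/ (between /b/ and /p/: in an unstressed syllable) → [ə].
/a/ (between /p/ and /k/) occurs in an unstressed syllable → [ə] by rule 1.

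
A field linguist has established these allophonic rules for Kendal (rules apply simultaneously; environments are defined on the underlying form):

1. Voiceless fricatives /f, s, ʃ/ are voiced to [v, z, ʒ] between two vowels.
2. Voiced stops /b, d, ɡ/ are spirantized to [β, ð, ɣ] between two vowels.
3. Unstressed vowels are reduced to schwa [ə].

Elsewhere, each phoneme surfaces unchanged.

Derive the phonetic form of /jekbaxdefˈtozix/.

[jəkbəxdəfˈtozəx]

/j/ stays [j].
/e/ meets the environment for rule 3 (in an unstressed syllable) → [ə].
/k/ (between /e/ and /b/) is unaffected → [k].
/b/ — between /k/ and /a/; rule 2 does not apply here → [b].
/a/ — between /b/ and /x/, in an unstressed syllable — surfaces as [ə] (rule 3).
/x/ stays [x].
/d/ (between /x/ and /e/): rule 2 targets it, but not between two vowels → unchanged [d].
Rule 3 applies to /e/ (between /d/ and /f/: in an unstressed syllable) → [ə].
/f/ (between /e/ and /t/): rule 1 targets it, but not between two vowels → unchanged [f].
/t/ (between /f/ and /o/) is unaffected → [t].
/o/ (between /t/ and /z/): rule 3 targets it, but not in an unstressed syllable → unchanged [o].
/z/ (between /o/ and /i/): no rule targets it → [z].
/i/ (between /z/ and /x/) occurs in an unstressed syllable → [ə] by rule 3.
/x/ (word-final) is unaffected → [x].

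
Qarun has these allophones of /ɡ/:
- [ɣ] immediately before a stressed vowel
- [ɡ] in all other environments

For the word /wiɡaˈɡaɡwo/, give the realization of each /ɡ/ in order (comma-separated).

Occurrence 1 (position 3): no conditioning environment matches → elsewhere allophone [ɡ].
Occurrence 2 (position 5): immediately before a stressed vowel → [ɣ].
Occurrence 3 (position 7): no conditioning environment matches → elsewhere allophone [ɡ].

[ɡ], [ɣ], [ɡ]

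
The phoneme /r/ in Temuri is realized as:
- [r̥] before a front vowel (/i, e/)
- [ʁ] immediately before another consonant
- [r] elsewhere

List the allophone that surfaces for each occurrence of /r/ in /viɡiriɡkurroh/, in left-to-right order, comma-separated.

Occurrence 1 (position 5): before a front vowel (/i, e/) → [r̥].
Occurrence 2 (position 10): immediately before another consonant → [ʁ].
Occurrence 3 (position 11): no conditioning environment matches → elsewhere allophone [r].

[r̥], [ʁ], [r]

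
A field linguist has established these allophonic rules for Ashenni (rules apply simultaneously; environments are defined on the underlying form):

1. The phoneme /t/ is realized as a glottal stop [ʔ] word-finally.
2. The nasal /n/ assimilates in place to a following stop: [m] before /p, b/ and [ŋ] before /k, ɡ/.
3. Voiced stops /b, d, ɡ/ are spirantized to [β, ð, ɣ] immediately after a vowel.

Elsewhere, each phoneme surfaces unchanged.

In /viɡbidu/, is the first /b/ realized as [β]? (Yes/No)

/b/ — between /ɡ/ and /i/; rule 3 does not apply here → [b].
The actual realization is [b], not [β].

No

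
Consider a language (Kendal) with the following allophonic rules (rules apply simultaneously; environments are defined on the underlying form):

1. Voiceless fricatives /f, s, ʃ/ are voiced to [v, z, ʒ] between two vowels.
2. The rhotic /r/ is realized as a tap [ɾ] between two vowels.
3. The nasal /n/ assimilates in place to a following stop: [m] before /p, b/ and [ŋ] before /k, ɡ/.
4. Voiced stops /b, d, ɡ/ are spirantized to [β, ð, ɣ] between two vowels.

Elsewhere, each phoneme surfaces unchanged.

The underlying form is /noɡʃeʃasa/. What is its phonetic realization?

/n/ (word-initial): rule 3 targets it, but not before a labial or velar stop → unchanged [n].
/o/ (between /n/ and /ɡ/) is unaffected → [o].
/ɡ/ (between /o/ and /ʃ/): rule 4 targets it, but not between two vowels → unchanged [ɡ].
/ʃ/ — between /ɡ/ and /e/; rule 1 does not apply here → [ʃ].
/e/ — not in any rule's target class → [e].
/ʃ/ meets the environment for rule 1 (between two vowels) → [ʒ].
/a/ (between /ʃ/ and /s/): no rule targets it → [a].
/s/ (between /a/ and /a/): between two vowels, so rule 1 applies → [z].
/a/ — not in any rule's target class → [a].

[noɡʃeʒaza]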